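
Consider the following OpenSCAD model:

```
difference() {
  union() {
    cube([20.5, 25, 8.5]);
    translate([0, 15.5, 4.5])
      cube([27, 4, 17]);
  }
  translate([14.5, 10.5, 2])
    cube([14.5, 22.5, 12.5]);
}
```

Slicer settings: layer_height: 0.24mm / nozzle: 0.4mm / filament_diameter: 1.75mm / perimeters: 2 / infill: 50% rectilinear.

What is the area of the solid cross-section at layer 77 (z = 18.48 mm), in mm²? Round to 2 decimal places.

At z = 18.48 mm: the cube is not intersected at this z (z outside [0, 8.5]); the 27×4 cube at (0, 15.5) contributes its full rectangle (area 108.00 mm²); Merging all regions: only the 27×4 cube at (0, 15.5) is present, so the union is just that shape — area = 108.00 mm²; the cube at (14.5, 10.5) is absent (z outside [2, 14.5]); After the difference (first − rest): none of the subtracted shapes is present at this height, so that combined region is unchanged — area = 108.00 mm². Overall, the cross-section is a single solid region. Net area = 108.00 mm².

108.00 mm²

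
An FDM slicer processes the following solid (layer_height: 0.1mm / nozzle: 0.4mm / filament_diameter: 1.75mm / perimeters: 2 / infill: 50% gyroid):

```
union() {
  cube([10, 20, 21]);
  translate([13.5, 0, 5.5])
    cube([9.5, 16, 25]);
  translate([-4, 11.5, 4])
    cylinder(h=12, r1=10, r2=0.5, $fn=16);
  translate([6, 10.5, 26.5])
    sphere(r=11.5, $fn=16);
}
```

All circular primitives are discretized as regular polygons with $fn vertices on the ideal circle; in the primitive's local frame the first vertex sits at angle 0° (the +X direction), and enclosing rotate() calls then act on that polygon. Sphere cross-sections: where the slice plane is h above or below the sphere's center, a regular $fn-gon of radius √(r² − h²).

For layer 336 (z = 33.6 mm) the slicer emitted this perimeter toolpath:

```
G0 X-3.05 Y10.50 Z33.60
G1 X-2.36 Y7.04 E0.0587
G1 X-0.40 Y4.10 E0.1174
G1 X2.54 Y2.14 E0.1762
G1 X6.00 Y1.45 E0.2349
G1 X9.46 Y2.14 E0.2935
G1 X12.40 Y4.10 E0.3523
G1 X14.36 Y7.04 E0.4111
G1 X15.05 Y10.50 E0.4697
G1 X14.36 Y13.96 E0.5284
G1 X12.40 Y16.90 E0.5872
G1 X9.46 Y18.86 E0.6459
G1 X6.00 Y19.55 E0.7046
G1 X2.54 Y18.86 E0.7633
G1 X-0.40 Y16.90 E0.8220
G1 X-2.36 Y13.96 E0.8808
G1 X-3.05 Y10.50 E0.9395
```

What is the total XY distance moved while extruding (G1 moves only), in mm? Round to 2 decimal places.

56.49 mm

Sum the Euclidean lengths of each G1 segment: total = 56.49 mm.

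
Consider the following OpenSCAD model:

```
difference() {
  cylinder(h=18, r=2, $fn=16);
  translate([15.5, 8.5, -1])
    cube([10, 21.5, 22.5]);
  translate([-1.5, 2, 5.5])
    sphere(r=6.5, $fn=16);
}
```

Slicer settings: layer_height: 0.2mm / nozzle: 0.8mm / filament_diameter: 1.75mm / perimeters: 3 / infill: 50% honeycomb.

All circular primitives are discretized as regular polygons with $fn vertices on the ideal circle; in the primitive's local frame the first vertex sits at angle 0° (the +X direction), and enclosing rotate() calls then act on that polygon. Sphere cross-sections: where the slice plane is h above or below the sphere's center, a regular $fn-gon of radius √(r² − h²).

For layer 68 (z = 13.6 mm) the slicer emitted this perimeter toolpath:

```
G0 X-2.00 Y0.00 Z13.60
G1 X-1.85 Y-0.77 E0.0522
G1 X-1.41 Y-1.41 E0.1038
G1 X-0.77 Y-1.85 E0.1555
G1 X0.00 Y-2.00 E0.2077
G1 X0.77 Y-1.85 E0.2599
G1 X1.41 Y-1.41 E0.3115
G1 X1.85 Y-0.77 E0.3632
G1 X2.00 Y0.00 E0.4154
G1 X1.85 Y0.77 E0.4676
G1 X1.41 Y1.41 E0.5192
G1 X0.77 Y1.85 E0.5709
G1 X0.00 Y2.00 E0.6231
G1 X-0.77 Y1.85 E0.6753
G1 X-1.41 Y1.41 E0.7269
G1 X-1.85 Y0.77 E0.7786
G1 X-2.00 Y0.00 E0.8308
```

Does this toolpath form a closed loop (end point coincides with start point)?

yes

Start point (G0): (-2.00, 0.00). End point (last G1): the path returns to the start — closed.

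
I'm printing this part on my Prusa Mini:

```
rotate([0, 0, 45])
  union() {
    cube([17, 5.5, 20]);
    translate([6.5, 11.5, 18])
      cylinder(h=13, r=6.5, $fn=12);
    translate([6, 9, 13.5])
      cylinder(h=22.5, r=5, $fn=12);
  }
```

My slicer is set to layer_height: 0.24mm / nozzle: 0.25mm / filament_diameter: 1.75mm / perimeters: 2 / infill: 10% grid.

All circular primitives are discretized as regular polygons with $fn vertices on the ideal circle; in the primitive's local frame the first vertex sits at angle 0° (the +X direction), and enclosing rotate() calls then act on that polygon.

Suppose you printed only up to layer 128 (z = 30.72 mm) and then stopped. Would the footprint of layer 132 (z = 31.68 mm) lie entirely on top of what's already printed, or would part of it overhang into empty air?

Compare the two slices. At z = 30.72: the cube is not intersected at this z (z outside [0, 20]); the cylinder at (6.5, 11.5): section is a regular 12-gon, circumradius r=6.5 (area = (12/2)·6.500²·sin(360°/12) = 126.75 mm²); the r=5 cylinder at (6, 9) gives a regular 12-gon of circumradius 5 (constant along its height) (area = (12/2)·5.000²·sin(360°/12) = 75.00 mm²); Combining (union): the regions partially overlap — summed areas 201.75 mm² minus the doubly-counted overlap 67.49 mm² gives 134.26 mm² — area = 134.26 mm²; (rotated 45° about Z; rotation is an isometry so areas/perimeters/island counts are preserved). At z = 31.68: the cube is absent (z outside [0, 20]); the cylinder at (6.5, 11.5) does not reach this height (z outside [18, 31]); the r=5 cylinder at (6, 9) contributes a regular 12-gon of circumradius 5 (area = (12/2)·5.000²·sin(360°/12) = 75.00 mm²); Taking the union: only the r=5 cylinder at (6, 9) is present, so the union is just that shape — area = 75.00 mm²; (whole slice rotated 45° about Z — lengths, areas and connectivity unchanged). Checking containment: the cross-section at z = 31.68 is a subset of the cross-section at z = 30.72.

entirely on top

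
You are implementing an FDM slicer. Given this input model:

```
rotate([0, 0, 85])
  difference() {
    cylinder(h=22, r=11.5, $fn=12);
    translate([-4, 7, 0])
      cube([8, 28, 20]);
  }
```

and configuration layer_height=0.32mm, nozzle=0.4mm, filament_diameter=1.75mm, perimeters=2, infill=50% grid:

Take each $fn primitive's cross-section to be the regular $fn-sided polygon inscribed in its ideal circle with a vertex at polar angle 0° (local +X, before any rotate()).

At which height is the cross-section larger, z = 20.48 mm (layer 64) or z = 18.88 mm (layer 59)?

Layer 64 (z = 20.48): the r=11.5 cylinder gives a regular 12-gon of circumradius 11.5 (constant along its height) (area = (12/2)·11.500²·sin(360°/12) = 396.75 mm²); the cube at (-4, 7) is not intersected at this z (z outside [0, 20]); Taking the first minus the rest: none of the subtracted shapes is present at this height, so the r=11.5 cylinder is unchanged — area = 396.75 mm²; (whole slice rotated 85° about Z — lengths, areas and connectivity unchanged). So its area = 396.75 mm². Layer 59 (z = 18.88): the cylinder: section is a regular 12-gon, circumradius r=11.5 (area = (12/2)·11.500²·sin(360°/12) = 396.75 mm²); the cube at (-4, 7) is present — its section is the full 8×28 rectangle (area 224.00 mm²); After the difference (first − rest): starting from the r=11.5 cylinder (396.75 mm²), the 8×28 cube at (-4, 7) partially overlaps it — only the 31.71 mm² overlap (of its 224.00 mm²) is removed, clipping the outline — area = 365.04 mm²; (whole slice rotated 85° about Z — lengths, areas and connectivity unchanged). So its area = 365.04 mm². Layer 64 is larger (396.75 vs 365.04 mm²).

layer 64 (z = 20.48 mm)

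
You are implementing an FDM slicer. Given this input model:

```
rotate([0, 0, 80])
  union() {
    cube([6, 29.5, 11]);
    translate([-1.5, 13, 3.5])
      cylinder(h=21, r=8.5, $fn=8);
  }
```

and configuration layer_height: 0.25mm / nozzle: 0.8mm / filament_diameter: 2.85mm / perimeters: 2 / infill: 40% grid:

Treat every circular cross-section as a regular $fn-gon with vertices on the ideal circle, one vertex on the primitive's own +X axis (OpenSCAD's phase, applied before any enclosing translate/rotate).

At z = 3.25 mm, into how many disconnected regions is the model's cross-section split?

At z = 3.25 mm: the cube (footprint 6×29.5) is included at this height; the cylinder at (-1.5, 13) does not reach this height (z outside [3.5, 24.5]); Merging all regions: only the 6×29.5 cube is present, so the union is just that shape — 1 connected region; (whole slice rotated 80° about Z — lengths, areas and connectivity unchanged). The result has 1 disconnected region.

1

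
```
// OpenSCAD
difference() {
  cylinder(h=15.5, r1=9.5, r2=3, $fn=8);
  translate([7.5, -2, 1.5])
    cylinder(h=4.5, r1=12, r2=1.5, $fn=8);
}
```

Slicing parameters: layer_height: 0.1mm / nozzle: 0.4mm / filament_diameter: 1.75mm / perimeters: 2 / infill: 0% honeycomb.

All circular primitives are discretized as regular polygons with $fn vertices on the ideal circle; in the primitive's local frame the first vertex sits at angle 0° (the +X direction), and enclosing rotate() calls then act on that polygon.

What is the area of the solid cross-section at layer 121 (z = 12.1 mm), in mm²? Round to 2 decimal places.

At z = 12.1 mm: the cone contributes a regular 8-gon of circumradius 4.426 (interpolated between r1=9.5 and r2=3 at t=0.781) (area = (8/2)·4.426²·sin(360°/8) = 55.40 mm²); the cone at (7.5, -2) is absent (z outside [1.5, 6]); Subtracting the remaining from the first: none of the subtracted shapes is present at this height, so the cone is unchanged — area = 55.40 mm². Overall, the cross-section is a single solid region. Net area = 55.40 mm².

55.40 mm²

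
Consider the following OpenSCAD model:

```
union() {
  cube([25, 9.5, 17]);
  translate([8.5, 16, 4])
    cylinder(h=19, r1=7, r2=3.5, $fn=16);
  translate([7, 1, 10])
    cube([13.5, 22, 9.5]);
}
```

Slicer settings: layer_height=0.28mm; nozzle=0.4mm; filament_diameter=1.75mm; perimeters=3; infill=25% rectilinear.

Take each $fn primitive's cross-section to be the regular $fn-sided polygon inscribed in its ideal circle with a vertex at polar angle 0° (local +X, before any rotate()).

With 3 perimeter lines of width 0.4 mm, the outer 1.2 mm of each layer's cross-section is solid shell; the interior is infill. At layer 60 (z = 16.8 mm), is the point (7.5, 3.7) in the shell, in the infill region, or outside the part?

infill

At z = 16.8 mm: the 25×9.5 cube contributes its full rectangle; the cone at (8.5, 16): at t=0.674 of its height the radius interpolates to r₁+(r₂−r₁)t = 4.642, giving a regular 16-gon of that circumradius; the 13.5×22 cube at (7, 1) contributes its full rectangle; Taking the union: the regions partially overlap (shared area 161.21 mm²), so overlapping operands fuse into one piece — 1 connected region. Overall, the cross-section is a single solid region. The nearest boundary edge runs (25.00, 0.00)→(0.00, 0.00); distance from the point to it = 3.70 mm. The point is inside the cross-section and 3.70 mm from the nearest boundary — more than the 1.2 mm shell width (3 × 0.4), so it's in the infill interior.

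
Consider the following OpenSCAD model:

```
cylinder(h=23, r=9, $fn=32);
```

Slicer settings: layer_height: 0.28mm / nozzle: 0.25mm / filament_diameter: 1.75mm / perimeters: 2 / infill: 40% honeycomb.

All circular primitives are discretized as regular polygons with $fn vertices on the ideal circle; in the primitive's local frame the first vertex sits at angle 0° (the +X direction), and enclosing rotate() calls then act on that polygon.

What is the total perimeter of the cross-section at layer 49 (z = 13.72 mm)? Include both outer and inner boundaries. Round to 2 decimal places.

At z = 13.72 mm: the r=9 cylinder gives a regular 32-gon of circumradius 9 (constant along its height) (perimeter = 2·32·9.000·sin(180°/32) = 56.46 mm). Overall, the cross-section is a single solid region. Total boundary length (outer) = 56.46 mm.

56.46 mm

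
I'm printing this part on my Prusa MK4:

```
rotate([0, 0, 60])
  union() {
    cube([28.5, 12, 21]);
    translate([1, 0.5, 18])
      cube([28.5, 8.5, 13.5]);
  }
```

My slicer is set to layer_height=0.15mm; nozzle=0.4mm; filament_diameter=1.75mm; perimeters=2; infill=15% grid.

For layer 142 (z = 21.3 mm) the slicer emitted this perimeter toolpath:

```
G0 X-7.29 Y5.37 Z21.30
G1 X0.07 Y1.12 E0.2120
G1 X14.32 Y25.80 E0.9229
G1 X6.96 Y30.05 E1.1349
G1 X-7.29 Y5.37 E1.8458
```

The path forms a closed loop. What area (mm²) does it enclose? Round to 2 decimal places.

Apply the shoelace formula to the sequence of (X, Y) vertices; enclosed area = 242.21 mm².

242.21 mm²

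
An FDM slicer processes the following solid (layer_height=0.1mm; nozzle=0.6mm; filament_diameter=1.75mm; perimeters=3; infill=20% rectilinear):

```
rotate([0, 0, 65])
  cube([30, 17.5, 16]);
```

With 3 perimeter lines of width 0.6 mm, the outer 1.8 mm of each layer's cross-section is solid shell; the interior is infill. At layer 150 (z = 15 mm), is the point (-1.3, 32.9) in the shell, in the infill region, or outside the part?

shell

At z = 15 mm: the 30×17.5 cube contributes its full rectangle; (rotated 65° about Z; rotation is an isometry so areas/perimeters/island counts are preserved). Overall, the cross-section is a single solid region. Undo the 65° rotation: the query point maps to (29.268, 15.082) in the un-rotated model frame. The nearest boundary edge runs (30.00, 0.00)→(30.00, 17.50); distance from the point to it = 0.73 mm. The point is inside the cross-section, 0.73 mm from the nearest boundary — within the 1.8 mm shell band (3 × 0.6).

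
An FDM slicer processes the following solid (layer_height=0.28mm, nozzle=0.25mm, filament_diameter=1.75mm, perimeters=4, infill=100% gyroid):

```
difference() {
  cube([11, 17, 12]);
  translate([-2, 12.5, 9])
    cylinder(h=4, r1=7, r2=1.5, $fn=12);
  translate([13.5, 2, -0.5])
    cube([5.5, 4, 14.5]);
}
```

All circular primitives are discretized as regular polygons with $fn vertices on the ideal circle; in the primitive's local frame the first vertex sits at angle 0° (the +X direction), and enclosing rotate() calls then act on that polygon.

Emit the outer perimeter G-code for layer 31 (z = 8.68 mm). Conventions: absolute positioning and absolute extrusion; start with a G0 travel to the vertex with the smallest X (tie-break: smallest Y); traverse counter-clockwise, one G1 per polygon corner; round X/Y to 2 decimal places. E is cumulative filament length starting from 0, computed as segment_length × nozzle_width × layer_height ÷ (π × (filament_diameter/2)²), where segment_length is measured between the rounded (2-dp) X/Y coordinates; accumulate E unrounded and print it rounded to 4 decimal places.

G0 X0.00 Y0.00 Z8.68
G1 X11.00 Y0.00 E0.3201
G1 X11.00 Y17.00 E0.8149
G1 X0.00 Y17.00 E1.1350
G1 X0.00 Y0.00 E1.6297

At z = 8.68 mm: the 11×17 cube contributes its full rectangle; the cone at (-2, 12.5) does not reach this height (z outside [9, 13]); the cube at (13.5, 2) (footprint 5.5×4) is included at this height; Subtracting the remaining from the first: starting from the 11×17 cube, the 5.5×4 cube at (13.5, 2) misses the remaining region (no effect) — 1 connected region. The outline is a single polygon with 4 vertices. Extrusion per mm of travel: 0.25 × 0.28 / (π × 0.875²) = 0.029103. Accumulating E over each segment gives final E = 1.6297.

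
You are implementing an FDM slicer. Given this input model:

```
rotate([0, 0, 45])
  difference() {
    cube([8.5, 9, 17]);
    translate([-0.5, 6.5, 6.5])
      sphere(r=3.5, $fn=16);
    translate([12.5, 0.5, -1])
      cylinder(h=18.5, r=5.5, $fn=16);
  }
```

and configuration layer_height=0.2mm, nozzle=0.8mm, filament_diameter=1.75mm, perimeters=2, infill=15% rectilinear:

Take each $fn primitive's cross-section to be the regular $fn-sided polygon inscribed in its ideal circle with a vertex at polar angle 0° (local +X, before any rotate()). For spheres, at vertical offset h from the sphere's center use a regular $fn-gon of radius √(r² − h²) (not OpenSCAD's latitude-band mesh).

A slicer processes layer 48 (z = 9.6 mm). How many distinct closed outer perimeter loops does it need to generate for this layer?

At z = 9.6 mm: the cube is present — its section is the full 8.5×9 rectangle; the r=3.5 sphere at (-0.5, 6.5) contributes a regular 16-gon of circumradius √(3.5²−3.1²) = 1.625; the cylinder at (12.5, 0.5): section is a regular 16-gon, circumradius r=5.5; After the difference (first − rest): starting from the 8.5×9 cube, the r=3.5 sphere at (-0.5, 6.5) partially overlaps it — only the 2.47 mm² overlap (of its 8.08 mm²) is removed, clipping the outline; the r=5.5 cylinder at (12.5, 0.5) partially overlaps it — only the 4.32 mm² overlap (of its 92.61 mm²) is removed, clipping the outline — 1 connected region; (rotated 45° about Z; rotation is an isometry so areas/perimeters/island counts are preserved). The result has 1 disconnected region.

1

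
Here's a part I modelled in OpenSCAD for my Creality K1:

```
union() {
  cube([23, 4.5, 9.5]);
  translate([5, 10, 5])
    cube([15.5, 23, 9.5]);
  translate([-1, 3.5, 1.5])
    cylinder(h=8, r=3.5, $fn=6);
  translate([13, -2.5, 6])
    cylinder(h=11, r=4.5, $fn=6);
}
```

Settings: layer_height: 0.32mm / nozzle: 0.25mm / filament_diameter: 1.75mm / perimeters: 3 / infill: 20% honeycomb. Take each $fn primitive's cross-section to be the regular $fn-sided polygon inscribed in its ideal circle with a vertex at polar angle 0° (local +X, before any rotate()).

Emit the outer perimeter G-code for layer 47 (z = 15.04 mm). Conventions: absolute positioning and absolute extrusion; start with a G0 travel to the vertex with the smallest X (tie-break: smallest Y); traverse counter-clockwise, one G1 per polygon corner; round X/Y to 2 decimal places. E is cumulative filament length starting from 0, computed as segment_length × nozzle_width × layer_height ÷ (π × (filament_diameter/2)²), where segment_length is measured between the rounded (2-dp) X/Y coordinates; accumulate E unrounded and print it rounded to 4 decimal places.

At z = 15.04 mm: the cube is absent (z outside [0, 9.5]); the cube at (5, 10) is absent (z outside [5, 14.5]); the cylinder at (-1, 3.5) does not reach this height (z outside [1.5, 9.5]); the cylinder at (13, -2.5): section is a regular 6-gon, circumradius r=4.5; Taking the union: only the r=4.5 cylinder at (13, -2.5) is present, so the union is just that shape — 1 connected region. The outline is a single polygon with 6 vertices. Extrusion per mm of travel: 0.25 × 0.32 / (π × 0.875²) = 0.033260. Accumulating E over each segment gives final E = 0.8984.

G0 X8.50 Y-2.50 Z15.04
G1 X10.75 Y-6.40 E0.1498
G1 X15.25 Y-6.40 E0.2994
G1 X17.50 Y-2.50 E0.4492
G1 X15.25 Y1.40 E0.5989
G1 X10.75 Y1.40 E0.7486
G1 X8.50 Y-2.50 E0.8984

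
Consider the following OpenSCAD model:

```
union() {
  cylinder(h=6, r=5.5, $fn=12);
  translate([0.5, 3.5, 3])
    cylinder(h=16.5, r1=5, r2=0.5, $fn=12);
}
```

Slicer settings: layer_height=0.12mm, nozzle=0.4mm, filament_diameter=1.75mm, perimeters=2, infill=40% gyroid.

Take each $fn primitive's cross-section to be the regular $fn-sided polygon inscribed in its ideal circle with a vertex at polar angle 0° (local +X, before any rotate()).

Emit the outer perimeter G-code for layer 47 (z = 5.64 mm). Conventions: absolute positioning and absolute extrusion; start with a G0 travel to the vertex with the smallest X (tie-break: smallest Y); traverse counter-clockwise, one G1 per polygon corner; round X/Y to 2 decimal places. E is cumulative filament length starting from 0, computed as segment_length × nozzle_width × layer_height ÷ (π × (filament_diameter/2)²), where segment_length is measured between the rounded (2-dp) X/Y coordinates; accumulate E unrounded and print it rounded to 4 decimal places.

G0 X-5.50 Y0.00 Z5.64
G1 X-4.76 Y-2.75 E0.0568
G1 X-2.75 Y-4.76 E0.1136
G1 X0.00 Y-5.50 E0.1704
G1 X2.75 Y-4.76 E0.2272
G1 X4.76 Y-2.75 E0.2839
G1 X5.50 Y0.00 E0.3408
G1 X4.76 Y2.75 E0.3976
G1 X4.62 Y2.90 E0.4017
G1 X4.78 Y3.50 E0.4141
G1 X4.21 Y5.64 E0.4583
G1 X2.64 Y7.21 E0.5026
G1 X0.50 Y7.78 E0.5468
G1 X-1.64 Y7.21 E0.5910
G1 X-3.21 Y5.64 E0.6353
G1 X-3.69 Y3.82 E0.6729
G1 X-4.76 Y2.75 E0.7031
G1 X-5.50 Y0.00 E0.7599

At z = 5.64 mm: the r=5.5 cylinder gives a regular 12-gon of circumradius 5.5 (constant along its height); the cone at (0.5, 3.5): at t=0.160 of its height the radius interpolates to r₁+(r₂−r₁)t = 4.280, giving a regular 12-gon of that circumradius; Combining (union): the regions partially overlap (shared area 37.78 mm²), so overlapping operands fuse into one piece — 1 connected region. The outline is a single polygon with 17 vertices. Extrusion per mm of travel: 0.4 × 0.12 / (π × 0.875²) = 0.019956. Accumulating E over each segment gives final E = 0.7599.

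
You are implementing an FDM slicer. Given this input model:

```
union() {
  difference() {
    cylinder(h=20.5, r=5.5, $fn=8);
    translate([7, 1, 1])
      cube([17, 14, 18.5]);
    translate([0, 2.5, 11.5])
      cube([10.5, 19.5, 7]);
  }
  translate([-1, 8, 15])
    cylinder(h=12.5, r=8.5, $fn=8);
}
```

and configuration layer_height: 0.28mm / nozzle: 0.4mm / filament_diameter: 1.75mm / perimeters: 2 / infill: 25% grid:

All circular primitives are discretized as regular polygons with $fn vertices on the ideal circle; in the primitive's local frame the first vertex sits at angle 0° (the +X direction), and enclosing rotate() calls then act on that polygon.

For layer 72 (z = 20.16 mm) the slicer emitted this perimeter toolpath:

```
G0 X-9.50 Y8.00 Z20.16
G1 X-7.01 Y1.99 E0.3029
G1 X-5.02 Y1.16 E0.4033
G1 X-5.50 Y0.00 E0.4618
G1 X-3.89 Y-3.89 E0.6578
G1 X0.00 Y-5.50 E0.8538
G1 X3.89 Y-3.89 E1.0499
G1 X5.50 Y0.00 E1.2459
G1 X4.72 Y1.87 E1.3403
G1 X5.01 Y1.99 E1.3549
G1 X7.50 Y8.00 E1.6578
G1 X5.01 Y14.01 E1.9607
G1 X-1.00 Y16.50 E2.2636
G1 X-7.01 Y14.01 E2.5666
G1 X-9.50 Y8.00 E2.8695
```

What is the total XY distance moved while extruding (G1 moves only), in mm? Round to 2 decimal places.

61.62 mm

Sum the Euclidean lengths of each G1 segment: total = 61.62 mm.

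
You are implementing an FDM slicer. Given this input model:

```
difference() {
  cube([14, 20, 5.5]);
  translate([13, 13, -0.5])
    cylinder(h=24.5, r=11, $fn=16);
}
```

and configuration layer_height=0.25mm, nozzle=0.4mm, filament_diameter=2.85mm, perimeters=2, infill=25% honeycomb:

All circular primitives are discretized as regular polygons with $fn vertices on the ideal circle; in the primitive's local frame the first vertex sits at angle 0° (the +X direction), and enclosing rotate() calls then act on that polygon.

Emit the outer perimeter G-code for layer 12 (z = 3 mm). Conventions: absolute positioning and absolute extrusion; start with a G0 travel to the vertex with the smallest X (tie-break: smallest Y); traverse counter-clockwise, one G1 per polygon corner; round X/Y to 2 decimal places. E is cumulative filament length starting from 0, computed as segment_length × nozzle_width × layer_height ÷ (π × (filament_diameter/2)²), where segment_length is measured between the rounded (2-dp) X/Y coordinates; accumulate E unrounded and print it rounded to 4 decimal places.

At z = 3 mm: the cube (footprint 14×20) is included at this height; the cylinder at (13, 13): section is a regular 16-gon, circumradius r=11; Taking the first minus the rest: starting from the 14×20 cube, the r=11 cylinder at (13, 13) partially overlaps it — only the 180.81 mm² overlap (of its 370.44 mm²) is removed, clipping the outline — 1 connected region. The outline is a single polygon with 11 vertices. Extrusion per mm of travel: 0.4 × 0.25 / (π × 1.425²) = 0.015675. Accumulating E over each segment gives final E = 1.0461.

G0 X0.00 Y0.00 Z3.00
G1 X14.00 Y0.00 E0.2195
G1 X14.00 Y2.20 E0.2539
G1 X13.00 Y2.00 E0.2699
G1 X8.79 Y2.84 E0.3372
G1 X5.22 Y5.22 E0.4045
G1 X2.84 Y8.79 E0.4717
G1 X2.00 Y13.00 E0.5390
G1 X2.84 Y17.21 E0.6063
G1 X4.70 Y20.00 E0.6589
G1 X0.00 Y20.00 E0.7326
G1 X0.00 Y0.00 E1.0461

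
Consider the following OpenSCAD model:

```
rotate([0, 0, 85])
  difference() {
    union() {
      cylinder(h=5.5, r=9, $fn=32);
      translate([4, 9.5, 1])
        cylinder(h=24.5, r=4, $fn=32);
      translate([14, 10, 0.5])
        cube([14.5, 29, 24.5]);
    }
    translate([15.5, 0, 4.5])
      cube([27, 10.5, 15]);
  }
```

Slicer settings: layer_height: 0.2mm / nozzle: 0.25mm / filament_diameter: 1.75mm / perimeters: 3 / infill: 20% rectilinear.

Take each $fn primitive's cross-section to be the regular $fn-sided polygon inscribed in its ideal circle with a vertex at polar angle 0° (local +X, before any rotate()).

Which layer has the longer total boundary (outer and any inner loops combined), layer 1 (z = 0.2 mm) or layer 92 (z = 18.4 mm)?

layer 92 (z = 18.4 mm)

Layer 1 (z = 0.2): the r=9 cylinder contributes a regular 32-gon of circumradius 9 (perimeter = 2·32·9.000·sin(180°/32) = 56.46 mm); the cylinder at (4, 9.5) is not intersected at this z (z outside [1, 25.5]); the cube at (14, 10) is not intersected at this z (z outside [0.5, 25]); Combining (union): only the r=9 cylinder is present, so the union is just that shape — boundary = 56.46 mm; the cube at (15.5, 0) is not intersected at this z (z outside [4.5, 19.5]); Taking the first minus the rest: none of the subtracted shapes is present at this height, so the result so far is unchanged — boundary = 56.46 mm; (whole slice rotated 85° about Z — lengths, areas and connectivity unchanged). So its perimeter = 56.46 mm. Layer 92 (z = 18.4): the cylinder is not intersected at this z (z outside [0, 5.5]); the r=4 cylinder at (4, 9.5) gives a regular 32-gon of circumradius 4 (constant along its height) (perimeter = 2·32·4.000·sin(180°/32) = 25.09 mm); the cube at (14, 10) (footprint 14.5×29) is included at this height (perimeter 87.00 mm); Taking the union: the 2 present regions are separate (no shared area or edge), so areas and boundary lengths simply add and each stays a separate island — boundary = 112.09 mm; the cube at (15.5, 0) (footprint 27×10.5) is included at this height (perimeter 75.00 mm); Subtracting the remaining from the first: starting from the result so far, the 27×10.5 cube at (15.5, 0) partially overlaps it — only the 6.50 mm² overlap (of its 283.50 mm²) is removed, clipping the outline — boundary = 112.09 mm; (whole slice rotated 85° about Z — lengths, areas and connectivity unchanged). So its perimeter = 112.09 mm. Layer 92 is larger (112.09 vs 56.46 mm).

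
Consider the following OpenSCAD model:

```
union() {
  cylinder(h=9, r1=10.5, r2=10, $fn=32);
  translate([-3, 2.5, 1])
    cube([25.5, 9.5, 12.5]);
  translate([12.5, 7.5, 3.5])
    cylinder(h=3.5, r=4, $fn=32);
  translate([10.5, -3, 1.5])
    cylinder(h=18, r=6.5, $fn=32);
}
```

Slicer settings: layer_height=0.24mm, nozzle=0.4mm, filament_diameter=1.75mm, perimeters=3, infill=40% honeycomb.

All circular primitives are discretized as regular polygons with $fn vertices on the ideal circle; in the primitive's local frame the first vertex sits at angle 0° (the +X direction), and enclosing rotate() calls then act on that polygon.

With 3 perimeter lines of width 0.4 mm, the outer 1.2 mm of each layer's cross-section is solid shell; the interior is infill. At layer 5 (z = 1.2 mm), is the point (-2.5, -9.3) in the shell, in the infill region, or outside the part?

shell

At z = 1.2 mm: the cone: at t=0.133 of its height the radius interpolates to r₁+(r₂−r₁)t = 10.433, giving a regular 32-gon of that circumradius; the cube at (-3, 2.5) (footprint 25.5×9.5) is included at this height; the cylinder at (12.5, 7.5) does not reach this height (z outside [3.5, 7]); the cylinder at (10.5, -3) does not reach this height (z outside [1.5, 19.5]); Taking the union: the regions partially overlap (shared area 82.45 mm²), so overlapping operands fuse into one piece — 1 connected region. Overall, the cross-section is a single solid region. The nearest boundary edge runs (-2.04, -10.23)→(-3.99, -9.64); distance from the point to it = 0.76 mm. The point is inside the cross-section, 0.76 mm from the nearest boundary — within the 1.2 mm shell band (3 × 0.4).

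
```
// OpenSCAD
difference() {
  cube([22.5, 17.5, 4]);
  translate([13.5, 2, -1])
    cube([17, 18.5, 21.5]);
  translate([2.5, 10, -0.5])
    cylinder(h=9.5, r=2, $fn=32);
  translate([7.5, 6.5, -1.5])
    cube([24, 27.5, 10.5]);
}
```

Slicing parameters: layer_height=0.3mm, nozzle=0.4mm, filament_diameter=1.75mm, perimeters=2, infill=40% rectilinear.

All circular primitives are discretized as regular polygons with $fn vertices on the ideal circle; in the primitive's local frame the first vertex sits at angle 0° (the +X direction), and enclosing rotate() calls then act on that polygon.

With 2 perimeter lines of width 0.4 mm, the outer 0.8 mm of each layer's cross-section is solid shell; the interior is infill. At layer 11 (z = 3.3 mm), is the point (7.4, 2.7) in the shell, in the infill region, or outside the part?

At z = 3.3 mm: the 22.5×17.5 cube contributes its full rectangle; the cube at (13.5, 2) (footprint 17×18.5) is included at this height; the r=2 cylinder at (2.5, 10) contributes a regular 32-gon of circumradius 2; the cube at (7.5, 6.5) is present — its section is the full 24×27.5 rectangle; Taking the first minus the rest: starting from the 22.5×17.5 cube, the 17×18.5 cube at (13.5, 2) partially overlaps it — only the 139.50 mm² overlap (of its 314.50 mm²) is removed, clipping the outline; the r=2 cylinder at (2.5, 10) lies wholly inside it (removes its full 12.49 mm² and its 12.55 mm outline becomes a hole wall); the 24×27.5 cube at (7.5, 6.5) partially overlaps it — only the 66.00 mm² overlap (of its 660.00 mm²) is removed, clipping the outline — 1 connected region with 1 hole. Overall, the cross-section is one region with 1 hole. The nearest boundary edge runs (22.50, 0.00)→(0.00, 0.00); distance from the point to it = 2.70 mm. The point is inside the cross-section and 2.70 mm from the nearest boundary — more than the 0.8 mm shell width (2 × 0.4), so it's in the infill interior.

infill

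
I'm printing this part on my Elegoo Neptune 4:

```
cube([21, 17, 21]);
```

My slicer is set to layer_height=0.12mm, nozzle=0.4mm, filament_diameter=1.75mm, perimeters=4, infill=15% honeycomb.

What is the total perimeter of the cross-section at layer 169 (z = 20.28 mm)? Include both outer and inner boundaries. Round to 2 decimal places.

At z = 20.28 mm: the cube is present — its section is the full 21×17 rectangle (perimeter 76.00 mm). Overall, the cross-section is a single solid region. Total boundary length (outer) = 76.00 mm.

76.00 mm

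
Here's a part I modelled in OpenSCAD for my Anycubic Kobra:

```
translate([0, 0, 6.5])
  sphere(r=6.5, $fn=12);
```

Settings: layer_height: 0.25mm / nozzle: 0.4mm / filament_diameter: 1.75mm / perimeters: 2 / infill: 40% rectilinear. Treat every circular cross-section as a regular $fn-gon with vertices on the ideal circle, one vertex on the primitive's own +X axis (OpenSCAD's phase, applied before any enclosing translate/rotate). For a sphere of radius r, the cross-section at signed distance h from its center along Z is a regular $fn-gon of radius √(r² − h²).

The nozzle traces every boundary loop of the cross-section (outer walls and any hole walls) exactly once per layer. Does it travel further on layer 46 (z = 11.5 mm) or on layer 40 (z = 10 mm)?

Layer 46 (z = 11.5): the r=6.5 sphere slices to a regular 12-gon of circumradius 4.153 (√(r²−h²) with h=5 from center) (perimeter = 2·12·4.153·sin(180°/12) = 25.80 mm). So its perimeter = 25.80 mm. Layer 40 (z = 10): the r=6.5 sphere slices to a regular 12-gon of circumradius 5.477 (√(r²−h²) with h=3.5 from center) (perimeter = 2·12·5.477·sin(180°/12) = 34.02 mm). So its perimeter = 34.02 mm. Layer 40 is larger (34.02 vs 25.80 mm).

layer 40 (z = 10 mm)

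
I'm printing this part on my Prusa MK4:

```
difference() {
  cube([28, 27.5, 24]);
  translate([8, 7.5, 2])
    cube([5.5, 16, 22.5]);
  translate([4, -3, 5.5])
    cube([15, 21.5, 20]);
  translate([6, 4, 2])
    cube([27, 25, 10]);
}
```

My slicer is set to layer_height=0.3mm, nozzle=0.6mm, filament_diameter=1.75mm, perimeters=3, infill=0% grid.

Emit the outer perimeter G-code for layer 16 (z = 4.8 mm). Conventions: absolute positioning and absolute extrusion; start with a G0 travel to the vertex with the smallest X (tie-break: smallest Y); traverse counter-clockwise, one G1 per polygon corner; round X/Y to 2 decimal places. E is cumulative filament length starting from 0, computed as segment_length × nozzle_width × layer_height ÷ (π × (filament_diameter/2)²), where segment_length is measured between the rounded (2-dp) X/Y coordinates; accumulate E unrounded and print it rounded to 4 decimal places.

G0 X0.00 Y0.00 Z4.80
G1 X28.00 Y0.00 E2.0954
G1 X28.00 Y4.00 E2.3947
G1 X6.00 Y4.00 E4.0411
G1 X6.00 Y27.50 E5.7997
G1 X0.00 Y27.50 E6.2487
G1 X0.00 Y0.00 E8.3067

At z = 4.8 mm: the 28×27.5 cube contributes its full rectangle; the cube at (8, 7.5) (footprint 5.5×16) is included at this height; the cube at (4, -3) is absent (z outside [5.5, 25.5]); the 27×25 cube at (6, 4) contributes its full rectangle; Subtracting the remaining from the first: starting from the 28×27.5 cube, the 5.5×16 cube at (8, 7.5) lies wholly inside it (removes its full 88.00 mm² and its 43.00 mm outline becomes a hole wall); the 27×25 cube at (6, 4) partially overlaps it — only the 429.00 mm² overlap (of its 675.00 mm²) is removed, clipping the outline — 1 connected region. The outline is a single polygon with 6 vertices. Extrusion per mm of travel: 0.6 × 0.3 / (π × 0.875²) = 0.074835. Accumulating E over each segment gives final E = 8.3067.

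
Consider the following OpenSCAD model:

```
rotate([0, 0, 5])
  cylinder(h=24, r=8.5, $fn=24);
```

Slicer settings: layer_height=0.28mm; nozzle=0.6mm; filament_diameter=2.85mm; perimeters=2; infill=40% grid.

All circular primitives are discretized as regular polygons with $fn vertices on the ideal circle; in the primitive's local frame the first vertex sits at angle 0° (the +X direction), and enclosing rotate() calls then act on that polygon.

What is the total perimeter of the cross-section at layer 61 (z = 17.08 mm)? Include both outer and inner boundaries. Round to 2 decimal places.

53.25 mm

At z = 17.08 mm: the cylinder: section is a regular 24-gon, circumradius r=8.5 (perimeter = 2·24·8.500·sin(180°/24) = 53.25 mm); (rotated 5° about Z; rotation is an isometry so areas/perimeters/island counts are preserved). Overall, the cross-section is a single solid region. Total boundary length (outer) = 53.25 mm.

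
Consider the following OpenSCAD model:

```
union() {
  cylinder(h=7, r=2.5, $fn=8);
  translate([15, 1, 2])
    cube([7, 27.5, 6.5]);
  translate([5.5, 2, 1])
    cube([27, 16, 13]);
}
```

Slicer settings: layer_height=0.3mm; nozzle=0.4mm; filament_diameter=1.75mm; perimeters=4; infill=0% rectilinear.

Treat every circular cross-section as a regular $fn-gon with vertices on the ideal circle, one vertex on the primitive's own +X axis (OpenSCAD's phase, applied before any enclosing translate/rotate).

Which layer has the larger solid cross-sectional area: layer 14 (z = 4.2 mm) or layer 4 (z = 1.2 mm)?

Layer 14 (z = 4.2): the r=2.5 cylinder gives a regular 8-gon of circumradius 2.5 (constant along its height) (area = (8/2)·2.500²·sin(360°/8) = 17.68 mm²); the 7×27.5 cube at (15, 1) contributes its full rectangle (area 192.50 mm²); the 27×16 cube at (5.5, 2) contributes its full rectangle (area 432.00 mm²); Merging all regions: the regions partially overlap — summed areas 642.18 mm² minus the doubly-counted overlap 112.00 mm² gives 530.18 mm² — area = 530.18 mm². So its area = 530.18 mm². Layer 4 (z = 1.2): the r=2.5 cylinder contributes a regular 8-gon of circumradius 2.5 (area = (8/2)·2.500²·sin(360°/8) = 17.68 mm²); the cube at (15, 1) is absent (z outside [2, 8.5]); the cube at (5.5, 2) (footprint 27×16) is included at this height (area 432.00 mm²); Combining (union): the 2 present regions are separate (no shared area or edge), so areas and boundary lengths simply add and each stays a separate island — area = 449.68 mm². So its area = 449.68 mm². Layer 14 is larger (530.18 vs 449.68 mm²).

layer 14 (z = 4.2 mm)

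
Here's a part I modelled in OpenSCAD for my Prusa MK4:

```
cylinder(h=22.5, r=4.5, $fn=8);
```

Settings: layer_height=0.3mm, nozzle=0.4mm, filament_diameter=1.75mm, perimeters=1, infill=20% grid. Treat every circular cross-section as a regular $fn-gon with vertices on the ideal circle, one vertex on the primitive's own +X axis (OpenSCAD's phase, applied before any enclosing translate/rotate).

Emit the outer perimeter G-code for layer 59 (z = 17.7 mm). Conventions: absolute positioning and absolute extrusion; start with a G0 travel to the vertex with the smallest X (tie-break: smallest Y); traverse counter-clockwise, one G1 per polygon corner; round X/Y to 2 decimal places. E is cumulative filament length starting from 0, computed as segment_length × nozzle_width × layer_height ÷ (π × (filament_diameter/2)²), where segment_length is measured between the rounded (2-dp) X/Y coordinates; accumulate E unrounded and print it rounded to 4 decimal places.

G0 X-4.50 Y0.00 Z17.70
G1 X-3.18 Y-3.18 E0.1718
G1 X0.00 Y-4.50 E0.3436
G1 X3.18 Y-3.18 E0.5153
G1 X4.50 Y0.00 E0.6871
G1 X3.18 Y3.18 E0.8589
G1 X0.00 Y4.50 E1.0307
G1 X-3.18 Y3.18 E1.2024
G1 X-4.50 Y0.00 E1.3742

At z = 17.7 mm: the cylinder: section is a regular 8-gon, circumradius r=4.5. The outline is a single polygon with 8 vertices. Extrusion per mm of travel: 0.4 × 0.3 / (π × 0.875²) = 0.049890. Accumulating E over each segment gives final E = 1.3742.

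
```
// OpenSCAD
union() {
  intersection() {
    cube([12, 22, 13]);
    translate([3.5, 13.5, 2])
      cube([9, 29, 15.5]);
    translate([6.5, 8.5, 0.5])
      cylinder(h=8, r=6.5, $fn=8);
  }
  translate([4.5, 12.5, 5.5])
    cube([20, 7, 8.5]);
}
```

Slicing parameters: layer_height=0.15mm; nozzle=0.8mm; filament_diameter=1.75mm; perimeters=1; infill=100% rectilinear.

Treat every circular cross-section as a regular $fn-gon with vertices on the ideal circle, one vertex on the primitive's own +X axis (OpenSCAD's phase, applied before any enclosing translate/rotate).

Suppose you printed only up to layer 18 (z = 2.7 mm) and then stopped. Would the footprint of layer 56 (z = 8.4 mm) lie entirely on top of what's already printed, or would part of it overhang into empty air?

Compare the two slices. At z = 2.7: the 12×22 cube contributes its full rectangle (area 264.00 mm²); the cube at (3.5, 13.5) is present — its section is the full 9×29 rectangle (area 261.00 mm²); the r=6.5 cylinder at (6.5, 8.5) gives a regular 8-gon of circumradius 6.5 (constant along its height) (area = (8/2)·6.500²·sin(360°/8) = 119.50 mm²); Taking the intersection: the 9×29 cube at (3.5, 13.5) partially overlaps the 12×22 cube; clipping to the common part keeps 72.25 mm²; the r=6.5 cylinder at (6.5, 8.5) partially overlaps the running intersection; clipping to the common part keeps 5.35 mm² — area = 5.35 mm²; the cube at (4.5, 12.5) is not intersected at this z (z outside [5.5, 14]); Taking the union: only that combined region is present, so the union is just that shape — area = 5.35 mm². At z = 8.4: the cube (footprint 12×22) is included at this height (area 264.00 mm²); the cube at (3.5, 13.5) is present — its section is the full 9×29 rectangle (area 261.00 mm²); the cylinder at (6.5, 8.5): section is a regular 8-gon, circumradius r=6.5 (area = (8/2)·6.500²·sin(360°/8) = 119.50 mm²); After intersecting: the 9×29 cube at (3.5, 13.5) partially overlaps the 12×22 cube; clipping to the common part keeps 72.25 mm²; the r=6.5 cylinder at (6.5, 8.5) partially overlaps the running intersection; clipping to the common part keeps 5.35 mm² — area = 5.35 mm²; the cube at (4.5, 12.5) (footprint 20×7) is included at this height (area 140.00 mm²); Combining (union): the regions partially overlap — summed areas 145.35 mm² minus the doubly-counted overlap 4.89 mm² gives 140.46 mm² — area = 140.46 mm². Checking containment: at z = 8.4 the cross-section extends beyond the z = 2.7 cross-section by about 135.11 mm².

part overhangs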